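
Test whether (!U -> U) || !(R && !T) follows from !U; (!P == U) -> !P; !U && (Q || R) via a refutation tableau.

No

Initial set: {T !U; T ((!P == U) -> !P); T (!U && (Q || R)); F ((!U -> U) || !(R && !T))}.
T (!U && (Q || R)): α-rule — add T !U, T (Q || R).
F ((!U -> U) || !(R && !T)): α-rule — add F (!U -> U), F !(R && !T).
F (!U -> U): α-rule — add T !U, F U.
F !(R && !T): α-rule — add T R, T !T.
T ((!P == U) -> !P): β-rule — branch into F (!P == U)  //  T !P.
  branch 1 (add F (!P == U)):
    T (Q || R): β-rule — branch into T Q  //  T R.
      branch 1.1 (add T Q):
        F (!P == U): β-rule — branch into T !P, F U  //  F !P, T U.
          branch 1.1.1 (add T !P, F U):
            ○ open, literals {P=false, Q=true, R=true, T=false, U=false}.
          branch 1.1.2 (add F !P, T U):
            × closes — contains both U and !U.
      branch 1.2 (add T R):
        F (!P == U): β-rule — branch into T !P, F U  //  F !P, T U.
          branch 1.2.1 (add T !P, F U):
            ○ open, literals {P=false, R=true, T=false, U=false}.
          branch 1.2.2 (add F !P, T U):
            × closes — contains both U and !U.
  branch 2 (add T !P):
    T (Q || R): β-rule — branch into T Q  //  T R.
      branch 2.1 (add T Q):
        ○ open, literals {P=false, Q=true, R=true, T=false, U=false}.
      branch 2.2 (add T R):
        ○ open, literals {P=false, R=true, T=false, U=false}.
2 branches closed, 4 open.
An open branch gives a countermodel: P=false, Q=true, R=true, T=false, U=false (unmentioned atoms arbitrary); the premises hold there but the conclusion fails.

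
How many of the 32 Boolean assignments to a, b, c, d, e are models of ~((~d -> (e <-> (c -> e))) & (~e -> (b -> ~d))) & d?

Initial set: {(~((~d -> (e <-> (c -> e))) & (~e -> (b -> ~d))) & d)}.
(~((~d -> (e <-> (c -> e))) & (~e -> (b -> ~d))) & d): α-rule — add ~((~d -> (e <-> (c -> e))) & (~e -> (b -> ~d))), d.
~((~d -> (e <-> (c -> e))) & (~e -> (b -> ~d))): β-rule — branch into ~(~d -> (e <-> (c -> e)))  //  ~(~e -> (b -> ~d)).
  branch 1 (add ~(~d -> (e <-> (c -> e)))):
    ~(~d -> (e <-> (c -> e))): α-rule — add ~d, ~(e <-> (c -> e)).
    × closes — contains both d and ~d.
  branch 2 (add ~(~e -> (b -> ~d))):
    ~(~e -> (b -> ~d)): α-rule — add ~e, ~(b -> ~d).
    ~(b -> ~d): α-rule — add b, ~~d.
    ○ open, literals {b=1, d=1, e=0}.
1 branch closed, 1 open.
Each open branch fixes some atoms; the unmentioned ones are free. Counting distinct full assignments: branch {b=1, d=1, e=0} (a, c) contributes 4 new. Total: 4.

4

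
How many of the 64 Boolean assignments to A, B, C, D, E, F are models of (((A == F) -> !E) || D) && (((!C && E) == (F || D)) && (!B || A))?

Initial set: {T ((((A == F) -> !E) || D) && (((!C && E) == (F || D)) && (!B || A)))}.
T ((((A == F) -> !E) || D) && (((!C && E) == (F || D)) && (!B || A))): α-rule — add T (((A == F) -> !E) || D), T (((!C && E) == (F || D)) && (!B || A)).
T (((!C && E) == (F || D)) && (!B || A)): α-rule — add T ((!C && E) == (F || D)), T (!B || A).
T (((A == F) -> !E) || D): β-rule — branch into T ((A == F) -> !E)  //  T D.
  branch 1 (add T ((A == F) -> !E)):
    T ((!C && E) == (F || D)): β-rule — branch into T (!C && E), T (F || D)  //  F (!C && E), F (F || D).
      branch 1.1 (add T (!C && E), T (F || D)):
        T (!C && E): α-rule — add T !C, T E.
        T (!B || A): β-rule — branch into T !B  //  T A.
          branch 1.1.1 (add T !B):
            T ((A == F) -> !E): β-rule — branch into F (A == F)  //  T !E.
              branch 1.1.1.1 (add F (A == F)):
                T (F || D): β-rule — branch into T F  //  T D.
                  branch 1.1.1.1.1 (add T F):
                    F (A == F): β-rule — branch into T A, F F  //  F A, T F.
                      branch 1.1.1.1.1.1 (add T A, F F):
                        × closes — contains both F and !F.
                      branch 1.1.1.1.1.2 (add F A, T F):
                        ○ open, literals {A=0, B=0, C=0, E=1, F=1}.
                  branch 1.1.1.1.2 (add T D):
                    F (A == F): β-rule — branch into T A, F F  //  F A, T F.
                      branch 1.1.1.1.2.1 (add T A, F F):
                        ○ open, literals {A=1, B=0, C=0, D=1, E=1, F=0}.
                      branch 1.1.1.1.2.2 (add F A, T F):
                        ○ open, literals {A=0, B=0, C=0, D=1, E=1, F=1}.
              branch 1.1.1.2 (add T !E):
                × closes — contains both E and !E.
          branch 1.1.2 (add T A):
            T ((A == F) -> !E): β-rule — branch into F (A == F)  //  T !E.
              branch 1.1.2.1 (add F (A == F)):
                T (F || D): β-rule — branch into T F  //  T D.
                  branch 1.1.2.1.1 (add T F):
                    F (A == F): β-rule — branch into T A, F F  //  F A, T F.
                      branch 1.1.2.1.1.1 (add T A, F F):
                        × closes — contains both F and !F.
                      branch 1.1.2.1.1.2 (add F A, T F):
                        × closes — contains both A and !A.
                  branch 1.1.2.1.2 (add T D):
                    F (A == F): β-rule — branch into T A, F F  //  F A, T F.
                      branch 1.1.2.1.2.1 (add T A, F F):
                        ○ open, literals {A=1, C=0, D=1, E=1, F=0}.
                      branch 1.1.2.1.2.2 (add F A, T F):
                        × closes — contains both A and !A.
              branch 1.1.2.2 (add T !E):
                × closes — contains both E and !E.
      branch 1.2 (add F (!C && E), F (F || D)):
        F (F || D): α-rule — add F F, F D.
        T (!B || A): β-rule — branch into T !B  //  T A.
          branch 1.2.1 (add T !B):
            T ((A == F) -> !E): β-rule — branch into F (A == F)  //  T !E.
              branch 1.2.1.1 (add F (A == F)):
                F (!C && E): β-rule — branch into F !C  //  F E.
                  branch 1.2.1.1.1 (add F !C):
                    F (A == F): β-rule — branch into T A, F F  //  F A, T F.
                      branch 1.2.1.1.1.1 (add T A, F F):
                        ○ open, literals {A=1, B=0, C=1, D=0, F=0}.
                      branch 1.2.1.1.1.2 (add F A, T F):
                        × closes — contains both F and !F.
                  branch 1.2.1.1.2 (add F E):
                    F (A == F): β-rule — branch into T A, F F  //  F A, T F.
                      branch 1.2.1.1.2.1 (add T A, F F):
                        ○ open, literals {A=1, B=0, D=0, E=0, F=0}.
                      branch 1.2.1.1.2.2 (add F A, T F):
                        × closes — contains both F and !F.
              branch 1.2.1.2 (add T !E):
                F (!C && E): β-rule — branch into F !C  //  F E.
                  branch 1.2.1.2.1 (add F !C):
                    ○ open, literals {B=0, C=1, D=0, E=0, F=0}.
                  branch 1.2.1.2.2 (add F E):
                    ○ open, literals {B=0, D=0, E=0, F=0}.
          branch 1.2.2 (add T A):
            T ((A == F) -> !E): β-rule — branch into F (A == F)  //  T !E.
              branch 1.2.2.1 (add F (A == F)):
                F (!C && E): β-rule — branch into F !C  //  F E.
                  branch 1.2.2.1.1 (add F !C):
                    F (A == F): β-rule — branch into T A, F F  //  F A, T F.
                      branch 1.2.2.1.1.1 (add T A, F F):
                        ○ open, literals {A=1, C=1, D=0, F=0}.
                      branch 1.2.2.1.1.2 (add F A, T F):
                        × closes — contains both A and !A.
                  branch 1.2.2.1.2 (add F E):
                    F (A == F): β-rule — branch into T A, F F  //  F A, T F.
                      branch 1.2.2.1.2.1 (add T A, F F):
                        ○ open, literals {A=1, D=0, E=0, F=0}.
                      branch 1.2.2.1.2.2 (add F A, T F):
                        × closes — contains both A and !A.
              branch 1.2.2.2 (add T !E):
                F (!C && E): β-rule — branch into F !C  //  F E.
                  branch 1.2.2.2.1 (add F !C):
                    ○ open, literals {A=1, C=1, D=0, E=0, F=0}.
                  branch 1.2.2.2.2 (add F E):
                    ○ open, literals {A=1, D=0, E=0, F=0}.
  branch 2 (add T D):
    T ((!C && E) == (F || D)): β-rule — branch into T (!C && E), T (F || D)  //  F (!C && E), F (F || D).
      branch 2.1 (add T (!C && E), T (F || D)):
        T (!C && E): α-rule — add T !C, T E.
        T (!B || A): β-rule — branch into T !B  //  T A.
          branch 2.1.1 (add T !B):
            T (F || D): β-rule — branch into T F  //  T D.
              branch 2.1.1.1 (add T F):
                ○ open, literals {B=0, C=0, D=1, E=1, F=1}.
              branch 2.1.1.2 (add T D):
                ○ open, literals {B=0, C=0, D=1, E=1}.
          branch 2.1.2 (add T A):
            T (F || D): β-rule — branch into T F  //  T D.
              branch 2.1.2.1 (add T F):
                ○ open, literals {A=1, C=0, D=1, E=1, F=1}.
              branch 2.1.2.2 (add T D):
                ○ open, literals {A=1, C=0, D=1, E=1}.
      branch 2.2 (add F (!C && E), F (F || D)):
        F (F || D): α-rule — add F F, F D.
        × closes — contains both D and !D.
11 branches closed, 16 open.
Each open branch fixes some atoms; the unmentioned ones are free. Counting distinct full assignments: branch {A=0, B=0, C=0, E=1, F=1} (D) contributes 2 new; branch {A=1, B=0, C=0, D=1, E=1, F=0} (none free) contributes 1 new; branch {A=0, B=0, C=0, D=1, E=1, F=1} (none free) contributes 0 new; branch {A=1, C=0, D=1, E=1, F=0} (B) contributes 1 new; branch {A=1, B=0, C=1, D=0, F=0} (E) contributes 2 new; branch {A=1, B=0, D=0, E=0, F=0} (C) contributes 1 new; branch {B=0, C=1, D=0, E=0, F=0} (A) contributes 1 new; branch {B=0, D=0, E=0, F=0} (A, C) contributes 1 new; branch {A=1, C=1, D=0, F=0} (B, E) contributes 2 new; branch {A=1, D=0, E=0, F=0} (B, C) contributes 1 new; branch {A=1, C=1, D=0, E=0, F=0} (B) contributes 0 new; branch {A=1, D=0, E=0, F=0} (B, C) contributes 0 new; branch {B=0, C=0, D=1, E=1, F=1} (A) contributes 1 new; branch {B=0, C=0, D=1, E=1} (A, F) contributes 1 new; branch {A=1, C=0, D=1, E=1, F=1} (B) contributes 1 new; branch {A=1, C=0, D=1, E=1} (B, F) contributes 0 new. Total: 15.

15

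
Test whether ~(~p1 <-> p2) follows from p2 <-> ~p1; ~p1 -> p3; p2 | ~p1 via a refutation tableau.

Initial set: {(p2 <-> ~p1); (~p1 -> p3); (p2 | ~p1); ~~(~p1 <-> p2)}.
(p2 <-> ~p1): β-rule — branch into p2, ~p1  //  ~p2, ~~p1.
  branch 1 (add p2, ~p1):
    (~p1 -> p3): β-rule — branch into ~~p1  //  p3.
      branch 1.1 (add ~~p1):
        × closes — contains both p1 and ~p1.
      branch 1.2 (add p3):
        (p2 | ~p1): β-rule — branch into p2  //  ~p1.
          branch 1.2.1 (add p2):
            ~~(~p1 <-> p2): β-rule — branch into ~p1, p2  //  ~~p1, ~p2.
              branch 1.2.1.1 (add ~p1, p2):
                ○ open, literals {p1=false, p2=true, p3=true}.
              branch 1.2.1.2 (add ~~p1, ~p2):
                × closes — contains both p1 and ~p1.
          branch 1.2.2 (add ~p1):
            ~~(~p1 <-> p2): β-rule — branch into ~p1, p2  //  ~~p1, ~p2.
              branch 1.2.2.1 (add ~p1, p2):
                ○ open, literals {p1=false, p2=true, p3=true}.
              branch 1.2.2.2 (add ~~p1, ~p2):
                × closes — contains both p1 and ~p1.
  branch 2 (add ~p2, ~~p1):
    (~p1 -> p3): β-rule — branch into ~~p1  //  p3.
      branch 2.1 (add ~~p1):
        (p2 | ~p1): β-rule — branch into p2  //  ~p1.
          branch 2.1.1 (add p2):
            × closes — contains both p2 and ~p2.
          branch 2.1.2 (add ~p1):
            × closes — contains both p1 and ~p1.
      branch 2.2 (add p3):
        (p2 | ~p1): β-rule — branch into p2  //  ~p1.
          branch 2.2.1 (add p2):
            × closes — contains both p2 and ~p2.
          branch 2.2.2 (add ~p1):
            × closes — contains both p1 and ~p1.
7 branches closed, 2 open.
An open branch gives a countermodel: p1=false, p2=true, p3=true (unmentioned atoms arbitrary); the premises hold there but the conclusion fails.

No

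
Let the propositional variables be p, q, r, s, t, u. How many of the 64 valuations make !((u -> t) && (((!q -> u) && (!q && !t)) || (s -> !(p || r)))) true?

Initial set: {T !((u -> t) && (((!q -> u) && (!q && !t)) || (s -> !(p || r))))}.
T !((u -> t) && (((!q -> u) && (!q && !t)) || (s -> !(p || r)))): β-rule — branch into F (u -> t)  //  F (((!q -> u) && (!q && !t)) || (s -> !(p || r))).
  branch 1 (add F (u -> t)):
    F (u -> t): α-rule — add T u, F t.
    ○ open, literals {t=0, u=1}.
  branch 2 (add F (((!q -> u) && (!q && !t)) || (s -> !(p || r)))):
    F (((!q -> u) && (!q && !t)) || (s -> !(p || r))): α-rule — add F ((!q -> u) && (!q && !t)), F (s -> !(p || r)).
    F (s -> !(p || r)): α-rule — add T s, F !(p || r).
    F ((!q -> u) && (!q && !t)): β-rule — branch into F (!q -> u)  //  F (!q && !t).
      branch 2.1 (add F (!q -> u)):
        F (!q -> u): α-rule — add T !q, F u.
        F !(p || r): β-rule — branch into T p  //  T r.
          branch 2.1.1 (add T p):
            ○ open, literals {p=1, q=0, s=1, u=0}.
          branch 2.1.2 (add T r):
            ○ open, literals {q=0, r=1, s=1, u=0}.
      branch 2.2 (add F (!q && !t)):
        F !(p || r): β-rule — branch into T p  //  T r.
          branch 2.2.1 (add T p):
            F (!q && !t): β-rule — branch into F !q  //  F !t.
              branch 2.2.1.1 (add F !q):
                ○ open, literals {p=1, q=1, s=1}.
              branch 2.2.1.2 (add F !t):
                ○ open, literals {p=1, s=1, t=1}.
          branch 2.2.2 (add T r):
            F (!q && !t): β-rule — branch into F !q  //  F !t.
              branch 2.2.2.1 (add F !q):
                ○ open, literals {q=1, r=1, s=1}.
              branch 2.2.2.2 (add F !t):
                ○ open, literals {r=1, s=1, t=1}.
0 branches closed, 7 open.
Each open branch fixes some atoms; the unmentioned ones are free. Counting distinct full assignments: branch {t=0, u=1} (p, q, r, s) contributes 16 new; branch {p=1, q=0, s=1, u=0} (r, t) contributes 4 new; branch {q=0, r=1, s=1, u=0} (p, t) contributes 2 new; branch {p=1, q=1, s=1} (r, t, u) contributes 6 new; branch {p=1, s=1, t=1} (q, r, u) contributes 2 new; branch {q=1, r=1, s=1} (p, t, u) contributes 3 new; branch {r=1, s=1, t=1} (p, q, u) contributes 1 new. Total: 34.

34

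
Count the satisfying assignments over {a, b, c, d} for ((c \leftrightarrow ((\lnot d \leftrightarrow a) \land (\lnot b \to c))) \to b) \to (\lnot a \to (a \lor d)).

13

Initial set: {(((c \leftrightarrow ((\lnot d \leftrightarrow a) \land (\lnot b \to c))) \to b) \to (\lnot a \to (a \lor d)))}.
(((c \leftrightarrow ((\lnot d \leftrightarrow a) \land (\lnot b \to c))) \to b) \to (\lnot a \to (a \lor d))): β-rule — branch into \lnot ((c \leftrightarrow ((\lnot d \leftrightarrow a) \land (\lnot b \to c))) \to b)  //  (\lnot a \to (a \lor d)).
  branch 1 (add \lnot ((c \leftrightarrow ((\lnot d \leftrightarrow a) \land (\lnot b \to c))) \to b)):
    \lnot ((c \leftrightarrow ((\lnot d \leftrightarrow a) \land (\lnot b \to c))) \to b): α-rule — add (c \leftrightarrow ((\lnot d \leftrightarrow a) \land (\lnot b \to c))), \lnot b.
    (c \leftrightarrow ((\lnot d \leftrightarrow a) \land (\lnot b \to c))): β-rule — branch into c, ((\lnot d \leftrightarrow a) \land (\lnot b \to c))  //  \lnot c, \lnot ((\lnot d \leftrightarrow a) \land (\lnot b \to c)).
      branch 1.1 (add c, ((\lnot d \leftrightarrow a) \land (\lnot b \to c))):
        ((\lnot d \leftrightarrow a) \land (\lnot b \to c)): α-rule — add (\lnot d \leftrightarrow a), (\lnot b \to c).
        (\lnot d \leftrightarrow a): β-rule — branch into \lnot d, a  //  \lnot \lnot d, \lnot a.
          branch 1.1.1 (add \lnot d, a):
            (\lnot b \to c): β-rule — branch into \lnot \lnot b  //  c.
              branch 1.1.1.1 (add \lnot \lnot b):
                × closes — contains both b and \lnot b.
              branch 1.1.1.2 (add c):
                ○ open, literals {a=1, b=0, c=1, d=0}.
          branch 1.1.2 (add \lnot \lnot d, \lnot a):
            (\lnot b \to c): β-rule — branch into \lnot \lnot b  //  c.
              branch 1.1.2.1 (add \lnot \lnot b):
                × closes — contains both b and \lnot b.
              branch 1.1.2.2 (add c):
                ○ open, literals {a=0, b=0, c=1, d=1}.
      branch 1.2 (add \lnot c, \lnot ((\lnot d \leftrightarrow a) \land (\lnot b \to c))):
        \lnot ((\lnot d \leftrightarrow a) \land (\lnot b \to c)): β-rule — branch into \lnot (\lnot d \leftrightarrow a)  //  \lnot (\lnot b \to c).
          branch 1.2.1 (add \lnot (\lnot d \leftrightarrow a)):
            \lnot (\lnot d \leftrightarrow a): β-rule — branch into \lnot d, \lnot a  //  \lnot \lnot d, a.
              branch 1.2.1.1 (add \lnot d, \lnot a):
                ○ open, literals {a=0, b=0, c=0, d=0}.
              branch 1.2.1.2 (add \lnot \lnot d, a):
                ○ open, literals {a=1, b=0, c=0, d=1}.
          branch 1.2.2 (add \lnot (\lnot b \to c)):
            \lnot (\lnot b \to c): α-rule — add \lnot b, \lnot c.
            ○ open, literals {b=0, c=0}.
  branch 2 (add (\lnot a \to (a \lor d))):
    (\lnot a \to (a \lor d)): β-rule — branch into \lnot \lnot a  //  (a \lor d).
      branch 2.1 (add \lnot \lnot a):
        ○ open, literals {a=1}.
      branch 2.2 (add (a \lor d)):
        (a \lor d): β-rule — branch into a  //  d.
          branch 2.2.1 (add a):
            ○ open, literals {a=1}.
          branch 2.2.2 (add d):
            ○ open, literals {d=1}.
2 branches closed, 8 open.
Each open branch fixes some atoms; the unmentioned ones are free. Counting distinct full assignments: branch {a=1, b=0, c=1, d=0} (none free) contributes 1 new; branch {a=0, b=0, c=1, d=1} (none free) contributes 1 new; branch {a=0, b=0, c=0, d=0} (none free) contributes 1 new; branch {a=1, b=0, c=0, d=1} (none free) contributes 1 new; branch {b=0, c=0} (a, d) contributes 2 new; branch {a=1} (b, c, d) contributes 5 new; branch {a=1} (b, c, d) contributes 0 new; branch {d=1} (a, b, c) contributes 2 new. Total: 13.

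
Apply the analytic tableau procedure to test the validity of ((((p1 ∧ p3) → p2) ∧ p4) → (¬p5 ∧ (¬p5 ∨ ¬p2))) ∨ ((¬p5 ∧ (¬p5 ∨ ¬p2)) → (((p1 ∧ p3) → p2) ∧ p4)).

Assume the negation and expand:
Initial set: {¬(((((p1 ∧ p3) → p2) ∧ p4) → (¬p5 ∧ (¬p5 ∨ ¬p2))) ∨ ((¬p5 ∧ (¬p5 ∨ ¬p2)) → (((p1 ∧ p3) → p2) ∧ p4)))}.
¬(((((p1 ∧ p3) → p2) ∧ p4) → (¬p5 ∧ (¬p5 ∨ ¬p2))) ∨ ((¬p5 ∧ (¬p5 ∨ ¬p2)) → (((p1 ∧ p3) → p2) ∧ p4))): α-rule — add ¬((((p1 ∧ p3) → p2) ∧ p4) → (¬p5 ∧ (¬p5 ∨ ¬p2))), ¬((¬p5 ∧ (¬p5 ∨ ¬p2)) → (((p1 ∧ p3) → p2) ∧ p4)).
¬((((p1 ∧ p3) → p2) ∧ p4) → (¬p5 ∧ (¬p5 ∨ ¬p2))): α-rule — add (((p1 ∧ p3) → p2) ∧ p4), ¬(¬p5 ∧ (¬p5 ∨ ¬p2)).
¬((¬p5 ∧ (¬p5 ∨ ¬p2)) → (((p1 ∧ p3) → p2) ∧ p4)): α-rule — add (¬p5 ∧ (¬p5 ∨ ¬p2)), ¬(((p1 ∧ p3) → p2) ∧ p4).
(((p1 ∧ p3) → p2) ∧ p4): α-rule — add ((p1 ∧ p3) → p2), p4.
(¬p5 ∧ (¬p5 ∨ ¬p2)): α-rule — add ¬p5, (¬p5 ∨ ¬p2).
¬(¬p5 ∧ (¬p5 ∨ ¬p2)): β-rule — branch into ¬¬p5  //  ¬(¬p5 ∨ ¬p2).
  branch 1 (add ¬¬p5):
    × closes — contains both p5 and ¬p5.
  branch 2 (add ¬(¬p5 ∨ ¬p2)):
    ¬(¬p5 ∨ ¬p2): α-rule — add ¬¬p5, ¬¬p2.
    × closes — contains both p5 and ¬p5.
All 2 branches close.
Every branch closed, so the negation is unsatisfiable and the formula is valid.

Valid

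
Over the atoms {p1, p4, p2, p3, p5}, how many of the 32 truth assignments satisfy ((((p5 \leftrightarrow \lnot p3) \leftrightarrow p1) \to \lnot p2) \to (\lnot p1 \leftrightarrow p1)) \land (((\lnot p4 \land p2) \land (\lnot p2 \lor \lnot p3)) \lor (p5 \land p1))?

3

Initial set: {(((((p5 \leftrightarrow \lnot p3) \leftrightarrow p1) \to \lnot p2) \to (\lnot p1 \leftrightarrow p1)) \land (((\lnot p4 \land p2) \land (\lnot p2 \lor \lnot p3)) \lor (p5 \land p1)))}.
(((((p5 \leftrightarrow \lnot p3) \leftrightarrow p1) \to \lnot p2) \to (\lnot p1 \leftrightarrow p1)) \land (((\lnot p4 \land p2) \land (\lnot p2 \lor \lnot p3)) \lor (p5 \land p1))): α-rule — add ((((p5 \leftrightarrow \lnot p3) \leftrightarrow p1) \to \lnot p2) \to (\lnot p1 \leftrightarrow p1)), (((\lnot p4 \land p2) \land (\lnot p2 \lor \lnot p3)) \lor (p5 \land p1)).
((((p5 \leftrightarrow \lnot p3) \leftrightarrow p1) \to \lnot p2) \to (\lnot p1 \leftrightarrow p1)): β-rule — branch into \lnot (((p5 \leftrightarrow \lnot p3) \leftrightarrow p1) \to \lnot p2)  //  (\lnot p1 \leftrightarrow p1).
  branch 1 (add \lnot (((p5 \leftrightarrow \lnot p3) \leftrightarrow p1) \to \lnot p2)):
    \lnot (((p5 \leftrightarrow \lnot p3) \leftrightarrow p1) \to \lnot p2): α-rule — add ((p5 \leftrightarrow \lnot p3) \leftrightarrow p1), \lnot \lnot p2.
    (((\lnot p4 \land p2) \land (\lnot p2 \lor \lnot p3)) \lor (p5 \land p1)): β-rule — branch into ((\lnot p4 \land p2) \land (\lnot p2 \lor \lnot p3))  //  (p5 \land p1).
      branch 1.1 (add ((\lnot p4 \land p2) \land (\lnot p2 \lor \lnot p3))):
        ((\lnot p4 \land p2) \land (\lnot p2 \lor \lnot p3)): α-rule — add (\lnot p4 \land p2), (\lnot p2 \lor \lnot p3).
        (\lnot p4 \land p2): α-rule — add \lnot p4, p2.
        ((p5 \leftrightarrow \lnot p3) \leftrightarrow p1): β-rule — branch into (p5 \leftrightarrow \lnot p3), p1  //  \lnot (p5 \leftrightarrow \lnot p3), \lnot p1.
          branch 1.1.1 (add (p5 \leftrightarrow \lnot p3), p1):
            (\lnot p2 \lor \lnot p3): β-rule — branch into \lnot p2  //  \lnot p3.
              branch 1.1.1.1 (add \lnot p2):
                × closes — contains both p2 and \lnot p2.
              branch 1.1.1.2 (add \lnot p3):
                (p5 \leftrightarrow \lnot p3): β-rule — branch into p5, \lnot p3  //  \lnot p5, \lnot \lnot p3.
                  branch 1.1.1.2.1 (add p5, \lnot p3):
                    ○ open, literals {p1=T, p2=T, p3=F, p4=F, p5=T}.
                  branch 1.1.1.2.2 (add \lnot p5, \lnot \lnot p3):
                    × closes — contains both p3 and \lnot p3.
          branch 1.1.2 (add \lnot (p5 \leftrightarrow \lnot p3), \lnot p1):
            (\lnot p2 \lor \lnot p3): β-rule — branch into \lnot p2  //  \lnot p3.
              branch 1.1.2.1 (add \lnot p2):
                × closes — contains both p2 and \lnot p2.
              branch 1.1.2.2 (add \lnot p3):
                \lnot (p5 \leftrightarrow \lnot p3): β-rule — branch into p5, \lnot \lnot p3  //  \lnot p5, \lnot p3.
                  branch 1.1.2.2.1 (add p5, \lnot \lnot p3):
                    × closes — contains both p3 and \lnot p3.
                  branch 1.1.2.2.2 (add \lnot p5, \lnot p3):
                    ○ open, literals {p1=F, p2=T, p3=F, p4=F, p5=F}.
      branch 1.2 (add (p5 \land p1)):
        (p5 \land p1): α-rule — add p5, p1.
        ((p5 \leftrightarrow \lnot p3) \leftrightarrow p1): β-rule — branch into (p5 \leftrightarrow \lnot p3), p1  //  \lnot (p5 \leftrightarrow \lnot p3), \lnot p1.
          branch 1.2.1 (add (p5 \leftrightarrow \lnot p3), p1):
            (p5 \leftrightarrow \lnot p3): β-rule — branch into p5, \lnot p3  //  \lnot p5, \lnot \lnot p3.
              branch 1.2.1.1 (add p5, \lnot p3):
                ○ open, literals {p1=T, p2=T, p3=F, p5=T}.
              branch 1.2.1.2 (add \lnot p5, \lnot \lnot p3):
                × closes — contains both p5 and \lnot p5.
          branch 1.2.2 (add \lnot (p5 \leftrightarrow \lnot p3), \lnot p1):
            × closes — contains both p1 and \lnot p1.
  branch 2 (add (\lnot p1 \leftrightarrow p1)):
    (((\lnot p4 \land p2) \land (\lnot p2 \lor \lnot p3)) \lor (p5 \land p1)): β-rule — branch into ((\lnot p4 \land p2) \land (\lnot p2 \lor \lnot p3))  //  (p5 \land p1).
      branch 2.1 (add ((\lnot p4 \land p2) \land (\lnot p2 \lor \lnot p3))):
        ((\lnot p4 \land p2) \land (\lnot p2 \lor \lnot p3)): α-rule — add (\lnot p4 \land p2), (\lnot p2 \lor \lnot p3).
        (\lnot p4 \land p2): α-rule — add \lnot p4, p2.
        (\lnot p1 \leftrightarrow p1): β-rule — branch into \lnot p1, p1  //  \lnot \lnot p1, \lnot p1.
          branch 2.1.1 (add \lnot p1, p1):
            × closes — contains both p1 and \lnot p1.
          branch 2.1.2 (add \lnot \lnot p1, \lnot p1):
            × closes — contains both p1 and \lnot p1.
      branch 2.2 (add (p5 \land p1)):
        (p5 \land p1): α-rule — add p5, p1.
        (\lnot p1 \leftrightarrow p1): β-rule — branch into \lnot p1, p1  //  \lnot \lnot p1, \lnot p1.
          branch 2.2.1 (add \lnot p1, p1):
            × closes — contains both p1 and \lnot p1.
          branch 2.2.2 (add \lnot \lnot p1, \lnot p1):
            × closes — contains both p1 and \lnot p1.
10 branches closed, 3 open.
Each open branch fixes some atoms; the unmentioned ones are free. Counting distinct full assignments: branch {p1=T, p2=T, p3=F, p4=F, p5=T} (none free) contributes 1 new; branch {p1=F, p2=T, p3=F, p4=F, p5=F} (none free) contributes 1 new; branch {p1=T, p2=T, p3=F, p5=T} (p4) contributes 1 new. Total: 3.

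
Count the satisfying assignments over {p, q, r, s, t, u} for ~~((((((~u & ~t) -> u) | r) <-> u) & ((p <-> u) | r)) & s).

Initial set: {~~((((((~u & ~t) -> u) | r) <-> u) & ((p <-> u) | r)) & s)}.
~~((((((~u & ~t) -> u) | r) <-> u) & ((p <-> u) | r)) & s): drop double negation, giving ((((((~u & ~t) -> u) | r) <-> u) & ((p <-> u) | r)) & s).
((((((~u & ~t) -> u) | r) <-> u) & ((p <-> u) | r)) & s): α-rule — add (((((~u & ~t) -> u) | r) <-> u) & ((p <-> u) | r)), s.
(((((~u & ~t) -> u) | r) <-> u) & ((p <-> u) | r)): α-rule — add ((((~u & ~t) -> u) | r) <-> u), ((p <-> u) | r).
((((~u & ~t) -> u) | r) <-> u): β-rule — branch into (((~u & ~t) -> u) | r), u  //  ~(((~u & ~t) -> u) | r), ~u.
  branch 1 (add (((~u & ~t) -> u) | r), u):
    ((p <-> u) | r): β-rule — branch into (p <-> u)  //  r.
      branch 1.1 (add (p <-> u)):
        (((~u & ~t) -> u) | r): β-rule — branch into ((~u & ~t) -> u)  //  r.
          branch 1.1.1 (add ((~u & ~t) -> u)):
            (p <-> u): β-rule — branch into p, u  //  ~p, ~u.
              branch 1.1.1.1 (add p, u):
                ((~u & ~t) -> u): β-rule — branch into ~(~u & ~t)  //  u.
                  branch 1.1.1.1.1 (add ~(~u & ~t)):
                    ~(~u & ~t): β-rule — branch into ~~u  //  ~~t.
                      branch 1.1.1.1.1.1 (add ~~u):
                        ○ open, literals {p=1, s=1, u=1}.
                      branch 1.1.1.1.1.2 (add ~~t):
                        ○ open, literals {p=1, s=1, t=1, u=1}.
                  branch 1.1.1.1.2 (add u):
                    ○ open, literals {p=1, s=1, u=1}.
              branch 1.1.1.2 (add ~p, ~u):
                × closes — contains both u and ~u.
          branch 1.1.2 (add r):
            (p <-> u): β-rule — branch into p, u  //  ~p, ~u.
              branch 1.1.2.1 (add p, u):
                ○ open, literals {p=1, r=1, s=1, u=1}.
              branch 1.1.2.2 (add ~p, ~u):
                × closes — contains both u and ~u.
      branch 1.2 (add r):
        (((~u & ~t) -> u) | r): β-rule — branch into ((~u & ~t) -> u)  //  r.
          branch 1.2.1 (add ((~u & ~t) -> u)):
            ((~u & ~t) -> u): β-rule — branch into ~(~u & ~t)  //  u.
              branch 1.2.1.1 (add ~(~u & ~t)):
                ~(~u & ~t): β-rule — branch into ~~u  //  ~~t.
                  branch 1.2.1.1.1 (add ~~u):
                    ○ open, literals {r=1, s=1, u=1}.
                  branch 1.2.1.1.2 (add ~~t):
                    ○ open, literals {r=1, s=1, t=1, u=1}.
              branch 1.2.1.2 (add u):
                ○ open, literals {r=1, s=1, u=1}.
          branch 1.2.2 (add r):
            ○ open, literals {r=1, s=1, u=1}.
  branch 2 (add ~(((~u & ~t) -> u) | r), ~u):
    ~(((~u & ~t) -> u) | r): α-rule — add ~((~u & ~t) -> u), ~r.
    ~((~u & ~t) -> u): α-rule — add (~u & ~t), ~u.
    (~u & ~t): α-rule — add ~u, ~t.
    ((p <-> u) | r): β-rule — branch into (p <-> u)  //  r.
      branch 2.1 (add (p <-> u)):
        (p <-> u): β-rule — branch into p, u  //  ~p, ~u.
          branch 2.1.1 (add p, u):
            × closes — contains both u and ~u.
          branch 2.1.2 (add ~p, ~u):
            ○ open, literals {p=0, r=0, s=1, t=0, u=0}.
      branch 2.2 (add r):
        × closes — contains both r and ~r.
4 branches closed, 9 open.
Each open branch fixes some atoms; the unmentioned ones are free. Counting distinct full assignments: branch {p=1, s=1, u=1} (q, r, t) contributes 8 new; branch {p=1, s=1, t=1, u=1} (q, r) contributes 0 new; branch {p=1, s=1, u=1} (q, r, t) contributes 0 new; branch {p=1, r=1, s=1, u=1} (q, t) contributes 0 new; branch {r=1, s=1, u=1} (p, q, t) contributes 4 new; branch {r=1, s=1, t=1, u=1} (p, q) contributes 0 new; branch {r=1, s=1, u=1} (p, q, t) contributes 0 new; branch {r=1, s=1, u=1} (p, q, t) contributes 0 new; branch {p=0, r=0, s=1, t=0, u=0} (q) contributes 2 new. Total: 14.

14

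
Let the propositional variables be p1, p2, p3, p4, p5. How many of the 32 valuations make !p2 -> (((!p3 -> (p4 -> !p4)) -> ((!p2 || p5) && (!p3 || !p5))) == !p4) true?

24

Initial set: {(!p2 -> (((!p3 -> (p4 -> !p4)) -> ((!p2 || p5) && (!p3 || !p5))) == !p4))}.
(!p2 -> (((!p3 -> (p4 -> !p4)) -> ((!p2 || p5) && (!p3 || !p5))) == !p4)): β-rule — branch into !!p2  //  (((!p3 -> (p4 -> !p4)) -> ((!p2 || p5) && (!p3 || !p5))) == !p4).
  branch 1 (add !!p2):
    ○ open, literals {p2=T}.
  branch 2 (add (((!p3 -> (p4 -> !p4)) -> ((!p2 || p5) && (!p3 || !p5))) == !p4)):
    (((!p3 -> (p4 -> !p4)) -> ((!p2 || p5) && (!p3 || !p5))) == !p4): β-rule — branch into ((!p3 -> (p4 -> !p4)) -> ((!p2 || p5) && (!p3 || !p5))), !p4  //  !((!p3 -> (p4 -> !p4)) -> ((!p2 || p5) && (!p3 || !p5))), !!p4.
      branch 2.1 (add ((!p3 -> (p4 -> !p4)) -> ((!p2 || p5) && (!p3 || !p5))), !p4):
        ((!p3 -> (p4 -> !p4)) -> ((!p2 || p5) && (!p3 || !p5))): β-rule — branch into !(!p3 -> (p4 -> !p4))  //  ((!p2 || p5) && (!p3 || !p5)).
          branch 2.1.1 (add !(!p3 -> (p4 -> !p4))):
            !(!p3 -> (p4 -> !p4)): α-rule — add !p3, !(p4 -> !p4).
            !(p4 -> !p4): α-rule — add p4, !!p4.
            × closes — contains both p4 and !p4.
          branch 2.1.2 (add ((!p2 || p5) && (!p3 || !p5))):
            ((!p2 || p5) && (!p3 || !p5)): α-rule — add (!p2 || p5), (!p3 || !p5).
            (!p2 || p5): β-rule — branch into !p2  //  p5.
              branch 2.1.2.1 (add !p2):
                (!p3 || !p5): β-rule — branch into !p3  //  !p5.
                  branch 2.1.2.1.1 (add !p3):
                    ○ open, literals {p2=F, p3=F, p4=F}.
                  branch 2.1.2.1.2 (add !p5):
                    ○ open, literals {p2=F, p4=F, p5=F}.
              branch 2.1.2.2 (add p5):
                (!p3 || !p5): β-rule — branch into !p3  //  !p5.
                  branch 2.1.2.2.1 (add !p3):
                    ○ open, literals {p3=F, p4=F, p5=T}.
                  branch 2.1.2.2.2 (add !p5):
                    × closes — contains both p5 and !p5.
      branch 2.2 (add !((!p3 -> (p4 -> !p4)) -> ((!p2 || p5) && (!p3 || !p5))), !!p4):
        !((!p3 -> (p4 -> !p4)) -> ((!p2 || p5) && (!p3 || !p5))): α-rule — add (!p3 -> (p4 -> !p4)), !((!p2 || p5) && (!p3 || !p5)).
        (!p3 -> (p4 -> !p4)): β-rule — branch into !!p3  //  (p4 -> !p4).
          branch 2.2.1 (add !!p3):
            !((!p2 || p5) && (!p3 || !p5)): β-rule — branch into !(!p2 || p5)  //  !(!p3 || !p5).
              branch 2.2.1.1 (add !(!p2 || p5)):
                !(!p2 || p5): α-rule — add !!p2, !p5.
                ○ open, literals {p2=T, p3=T, p4=T, p5=F}.
              branch 2.2.1.2 (add !(!p3 || !p5)):
                !(!p3 || !p5): α-rule — add !!p3, !!p5.
                ○ open, literals {p3=T, p4=T, p5=T}.
          branch 2.2.2 (add (p4 -> !p4)):
            !((!p2 || p5) && (!p3 || !p5)): β-rule — branch into !(!p2 || p5)  //  !(!p3 || !p5).
              branch 2.2.2.1 (add !(!p2 || p5)):
                !(!p2 || p5): α-rule — add !!p2, !p5.
                (p4 -> !p4): β-rule — branch into !p4  //  !p4.
                  branch 2.2.2.1.1 (add !p4):
                    × closes — contains both p4 and !p4.
                  branch 2.2.2.1.2 (add !p4):
                    × closes — contains both p4 and !p4.
              branch 2.2.2.2 (add !(!p3 || !p5)):
                !(!p3 || !p5): α-rule — add !!p3, !!p5.
                (p4 -> !p4): β-rule — branch into !p4  //  !p4.
                  branch 2.2.2.2.1 (add !p4):
                    × closes — contains both p4 and !p4.
                  branch 2.2.2.2.2 (add !p4):
                    × closes — contains both p4 and !p4.
6 branches closed, 6 open.
Each open branch fixes some atoms; the unmentioned ones are free. Counting distinct full assignments: branch {p2=T} (p1, p3, p4, p5) contributes 16 new; branch {p2=F, p3=F, p4=F} (p1, p5) contributes 4 new; branch {p2=F, p4=F, p5=F} (p1, p3) contributes 2 new; branch {p3=F, p4=F, p5=T} (p1, p2) contributes 0 new; branch {p2=T, p3=T, p4=T, p5=F} (p1) contributes 0 new; branch {p3=T, p4=T, p5=T} (p1, p2) contributes 2 new. Total: 24.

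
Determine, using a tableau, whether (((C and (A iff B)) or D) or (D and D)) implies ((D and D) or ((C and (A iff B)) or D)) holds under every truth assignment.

Valid

Assume the negation and expand:
Initial set: {not ((((C and (A iff B)) or D) or (D and D)) implies ((D and D) or ((C and (A iff B)) or D)))}.
not ((((C and (A iff B)) or D) or (D and D)) implies ((D and D) or ((C and (A iff B)) or D))): α-rule — add (((C and (A iff B)) or D) or (D and D)), not ((D and D) or ((C and (A iff B)) or D)).
not ((D and D) or ((C and (A iff B)) or D)): α-rule — add not (D and D), not ((C and (A iff B)) or D).
not ((C and (A iff B)) or D): α-rule — add not (C and (A iff B)), not D.
(((C and (A iff B)) or D) or (D and D)): β-rule — branch into ((C and (A iff B)) or D)  //  (D and D).
  branch 1 (add ((C and (A iff B)) or D)):
    not (D and D): β-rule — branch into not D  //  not D.
      branch 1.1 (add not D):
        not (C and (A iff B)): β-rule — branch into not C  //  not (A iff B).
          branch 1.1.1 (add not C):
            ((C and (A iff B)) or D): β-rule — branch into (C and (A iff B))  //  D.
              branch 1.1.1.1 (add (C and (A iff B))):
                (C and (A iff B)): α-rule — add C, (A iff B).
                × closes — contains both C and not C.
              branch 1.1.1.2 (add D):
                × closes — contains both D and not D.
          branch 1.1.2 (add not (A iff B)):
            ((C and (A iff B)) or D): β-rule — branch into (C and (A iff B))  //  D.
              branch 1.1.2.1 (add (C and (A iff B))):
                (C and (A iff B)): α-rule — add C, (A iff B).
                not (A iff B): β-rule — branch into A, not B  //  not A, B.
                  branch 1.1.2.1.1 (add A, not B):
                    (A iff B): β-rule — branch into A, B  //  not A, not B.
                      branch 1.1.2.1.1.1 (add A, B):
                        × closes — contains both B and not B.
                      branch 1.1.2.1.1.2 (add not A, not B):
                        × closes — contains both A and not A.
                  branch 1.1.2.1.2 (add not A, B):
                    (A iff B): β-rule — branch into A, B  //  not A, not B.
                      branch 1.1.2.1.2.1 (add A, B):
                        × closes — contains both A and not A.
                      branch 1.1.2.1.2.2 (add not A, not B):
                        × closes — contains both B and not B.
              branch 1.1.2.2 (add D):
                × closes — contains both D and not D.
      branch 1.2 (add not D):
        not (C and (A iff B)): β-rule — branch into not C  //  not (A iff B).
          branch 1.2.1 (add not C):
            ((C and (A iff B)) or D): β-rule — branch into (C and (A iff B))  //  D.
              branch 1.2.1.1 (add (C and (A iff B))):
                (C and (A iff B)): α-rule — add C, (A iff B).
                × closes — contains both C and not C.
              branch 1.2.1.2 (add D):
                × closes — contains both D and not D.
          branch 1.2.2 (add not (A iff B)):
            ((C and (A iff B)) or D): β-rule — branch into (C and (A iff B))  //  D.
              branch 1.2.2.1 (add (C and (A iff B))):
                (C and (A iff B)): α-rule — add C, (A iff B).
                not (A iff B): β-rule — branch into A, not B  //  not A, B.
                  branch 1.2.2.1.1 (add A, not B):
                    (A iff B): β-rule — branch into A, B  //  not A, not B.
                      branch 1.2.2.1.1.1 (add A, B):
                        × closes — contains both B and not B.
                      branch 1.2.2.1.1.2 (add not A, not B):
                        × closes — contains both A and not A.
                  branch 1.2.2.1.2 (add not A, B):
                    (A iff B): β-rule — branch into A, B  //  not A, not B.
                      branch 1.2.2.1.2.1 (add A, B):
                        × closes — contains both A and not A.
                      branch 1.2.2.1.2.2 (add not A, not B):
                        × closes — contains both B and not B.
              branch 1.2.2.2 (add D):
                × closes — contains both D and not D.
  branch 2 (add (D and D)):
    (D and D): α-rule — add D, D.
    × closes — contains both D and not D.
All 15 branches close.
Every branch closed, so the negation is unsatisfiable and the formula is valid.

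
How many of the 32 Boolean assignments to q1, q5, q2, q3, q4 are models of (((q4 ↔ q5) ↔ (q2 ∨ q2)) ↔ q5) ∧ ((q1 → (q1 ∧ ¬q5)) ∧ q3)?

6

Initial set: {((((q4 ↔ q5) ↔ (q2 ∨ q2)) ↔ q5) ∧ ((q1 → (q1 ∧ ¬q5)) ∧ q3))}.
((((q4 ↔ q5) ↔ (q2 ∨ q2)) ↔ q5) ∧ ((q1 → (q1 ∧ ¬q5)) ∧ q3)): α-rule — add (((q4 ↔ q5) ↔ (q2 ∨ q2)) ↔ q5), ((q1 → (q1 ∧ ¬q5)) ∧ q3).
((q1 → (q1 ∧ ¬q5)) ∧ q3): α-rule — add (q1 → (q1 ∧ ¬q5)), q3.
(((q4 ↔ q5) ↔ (q2 ∨ q2)) ↔ q5): β-rule — branch into ((q4 ↔ q5) ↔ (q2 ∨ q2)), q5  //  ¬((q4 ↔ q5) ↔ (q2 ∨ q2)), ¬q5.
  branch 1 (add ((q4 ↔ q5) ↔ (q2 ∨ q2)), q5):
    (q1 → (q1 ∧ ¬q5)): β-rule — branch into ¬q1  //  (q1 ∧ ¬q5).
      branch 1.1 (add ¬q1):
        ((q4 ↔ q5) ↔ (q2 ∨ q2)): β-rule — branch into (q4 ↔ q5), (q2 ∨ q2)  //  ¬(q4 ↔ q5), ¬(q2 ∨ q2).
          branch 1.1.1 (add (q4 ↔ q5), (q2 ∨ q2)):
            (q4 ↔ q5): β-rule — branch into q4, q5  //  ¬q4, ¬q5.
              branch 1.1.1.1 (add q4, q5):
                (q2 ∨ q2): β-rule — branch into q2  //  q2.
                  branch 1.1.1.1.1 (add q2):
                    ○ open, literals {q1=F, q2=T, q3=T, q4=T, q5=T}.
                  branch 1.1.1.1.2 (add q2):
                    ○ open, literals {q1=F, q2=T, q3=T, q4=T, q5=T}.
              branch 1.1.1.2 (add ¬q4, ¬q5):
                × closes — contains both q5 and ¬q5.
          branch 1.1.2 (add ¬(q4 ↔ q5), ¬(q2 ∨ q2)):
            ¬(q2 ∨ q2): α-rule — add ¬q2, ¬q2.
            ¬(q4 ↔ q5): β-rule — branch into q4, ¬q5  //  ¬q4, q5.
              branch 1.1.2.1 (add q4, ¬q5):
                × closes — contains both q5 and ¬q5.
              branch 1.1.2.2 (add ¬q4, q5):
                ○ open, literals {q1=F, q2=F, q3=T, q4=F, q5=T}.
      branch 1.2 (add (q1 ∧ ¬q5)):
        (q1 ∧ ¬q5): α-rule — add q1, ¬q5.
        × closes — contains both q5 and ¬q5.
  branch 2 (add ¬((q4 ↔ q5) ↔ (q2 ∨ q2)), ¬q5):
    (q1 → (q1 ∧ ¬q5)): β-rule — branch into ¬q1  //  (q1 ∧ ¬q5).
      branch 2.1 (add ¬q1):
        ¬((q4 ↔ q5) ↔ (q2 ∨ q2)): β-rule — branch into (q4 ↔ q5), ¬(q2 ∨ q2)  //  ¬(q4 ↔ q5), (q2 ∨ q2).
          branch 2.1.1 (add (q4 ↔ q5), ¬(q2 ∨ q2)):
            ¬(q2 ∨ q2): α-rule — add ¬q2, ¬q2.
            (q4 ↔ q5): β-rule — branch into q4, q5  //  ¬q4, ¬q5.
              branch 2.1.1.1 (add q4, q5):
                × closes — contains both q5 and ¬q5.
              branch 2.1.1.2 (add ¬q4, ¬q5):
                ○ open, literals {q1=F, q2=F, q3=T, q4=F, q5=F}.
          branch 2.1.2 (add ¬(q4 ↔ q5), (q2 ∨ q2)):
            ¬(q4 ↔ q5): β-rule — branch into q4, ¬q5  //  ¬q4, q5.
              branch 2.1.2.1 (add q4, ¬q5):
                (q2 ∨ q2): β-rule — branch into q2  //  q2.
                  branch 2.1.2.1.1 (add q2):
                    ○ open, literals {q1=F, q2=T, q3=T, q4=T, q5=F}.
                  branch 2.1.2.1.2 (add q2):
                    ○ open, literals {q1=F, q2=T, q3=T, q4=T, q5=F}.
              branch 2.1.2.2 (add ¬q4, q5):
                × closes — contains both q5 and ¬q5.
      branch 2.2 (add (q1 ∧ ¬q5)):
        (q1 ∧ ¬q5): α-rule — add q1, ¬q5.
        ¬((q4 ↔ q5) ↔ (q2 ∨ q2)): β-rule — branch into (q4 ↔ q5), ¬(q2 ∨ q2)  //  ¬(q4 ↔ q5), (q2 ∨ q2).
          branch 2.2.1 (add (q4 ↔ q5), ¬(q2 ∨ q2)):
            ¬(q2 ∨ q2): α-rule — add ¬q2, ¬q2.
            (q4 ↔ q5): β-rule — branch into q4, q5  //  ¬q4, ¬q5.
              branch 2.2.1.1 (add q4, q5):
                × closes — contains both q5 and ¬q5.
              branch 2.2.1.2 (add ¬q4, ¬q5):
                ○ open, literals {q1=T, q2=F, q3=T, q4=F, q5=F}.
          branch 2.2.2 (add ¬(q4 ↔ q5), (q2 ∨ q2)):
            ¬(q4 ↔ q5): β-rule — branch into q4, ¬q5  //  ¬q4, q5.
              branch 2.2.2.1 (add q4, ¬q5):
                (q2 ∨ q2): β-rule — branch into q2  //  q2.
                  branch 2.2.2.1.1 (add q2):
                    ○ open, literals {q1=T, q2=T, q3=T, q4=T, q5=F}.
                  branch 2.2.2.1.2 (add q2):
                    ○ open, literals {q1=T, q2=T, q3=T, q4=T, q5=F}.
              branch 2.2.2.2 (add ¬q4, q5):
                × closes — contains both q5 and ¬q5.
7 branches closed, 9 open.
Each open branch fixes some atoms; the unmentioned ones are free. Counting distinct full assignments: branch {q1=F, q2=T, q3=T, q4=T, q5=T} (none free) contributes 1 new; branch {q1=F, q2=T, q3=T, q4=T, q5=T} (none free) contributes 0 new; branch {q1=F, q2=F, q3=T, q4=F, q5=T} (none free) contributes 1 new; branch {q1=F, q2=F, q3=T, q4=F, q5=F} (none free) contributes 1 new; branch {q1=F, q2=T, q3=T, q4=T, q5=F} (none free) contributes 1 new; branch {q1=F, q2=T, q3=T, q4=T, q5=F} (none free) contributes 0 new; branch {q1=T, q2=F, q3=T, q4=F, q5=F} (none free) contributes 1 new; branch {q1=T, q2=T, q3=T, q4=T, q5=F} (none free) contributes 1 new; branch {q1=T, q2=T, q3=T, q4=T, q5=F} (none free) contributes 0 new. Total: 6.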